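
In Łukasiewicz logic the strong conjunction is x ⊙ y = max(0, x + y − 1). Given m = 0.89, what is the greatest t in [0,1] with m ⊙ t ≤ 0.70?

0.81

The residuum of the Łukasiewicz t-norm gives the supremum: min(1, 1 − 0.89 + 0.70).
1 − 0.89 + 0.70 = 0.81, so t = min(1, 0.81) = 0.81.
Check: 0.89 ⊙ 0.81 = max(0, 0.70) = 0.70 ≤ 0.70.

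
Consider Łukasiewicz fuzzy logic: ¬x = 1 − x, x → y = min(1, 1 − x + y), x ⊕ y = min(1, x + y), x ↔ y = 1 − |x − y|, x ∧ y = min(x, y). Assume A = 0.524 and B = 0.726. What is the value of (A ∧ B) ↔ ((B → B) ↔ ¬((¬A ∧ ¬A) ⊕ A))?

0.476

A ∧ B = min(0.524, 0.726) = 0.524
B → B = min(1, 1 − 0.726 + 0.726) = min(1, 1.000) = 1.000
¬A = 1 − 0.524 = 0.476
¬A ∧ ¬A = min(0.476, 0.476) = 0.476
(¬A ∧ ¬A) ⊕ A = min(1, 0.476 + 0.524) = min(1, 1.000) = 1.000
¬((¬A ∧ ¬A) ⊕ A) = 1 − 1.000 = 0.000
(B → B) ↔ ¬((¬A ∧ ¬A) ⊕ A) = 1 − |1.000 − 0.000| = 1 − 1.000 = 0.000
(A ∧ B) ↔ ((B → B) ↔ ¬((¬A ∧ ¬A) ⊕ A)) = 1 − |0.524 − 0.000| = 1 − 0.524 = 0.476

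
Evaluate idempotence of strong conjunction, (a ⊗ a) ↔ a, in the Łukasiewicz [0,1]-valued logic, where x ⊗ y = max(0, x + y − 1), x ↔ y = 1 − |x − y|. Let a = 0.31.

0.69

a ⊗ a = max(0, 0.31 + 0.31 − 1) = max(0, -0.38) = 0.00
(a ⊗ a) ↔ a = 1 − |0.00 − 0.31| = 1 − 0.31 = 0.69
(The value 0.69 < 1 shows this instance is not satisfied; fails in Ł∞ since a ⊗ a = max(0, 2a−1) ≠ a in general.)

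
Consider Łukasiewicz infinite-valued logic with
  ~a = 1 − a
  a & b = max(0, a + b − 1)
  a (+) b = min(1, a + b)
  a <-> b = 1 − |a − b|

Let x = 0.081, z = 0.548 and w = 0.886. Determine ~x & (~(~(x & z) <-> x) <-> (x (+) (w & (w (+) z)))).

~x = 1 − 0.081 = 0.919
x & z = max(0, 0.081 + 0.548 − 1) = max(0, -0.371) = 0.000
~(x & z) = 1 − 0.000 = 1.000
~(x & z) <-> x = 1 − |1.000 − 0.081| = 1 − 0.919 = 0.081
~(~(x & z) <-> x) = 1 − 0.081 = 0.919
w (+) z = min(1, 0.886 + 0.548) = min(1, 1.434) = 1.000
w & (w (+) z) = max(0, 0.886 + 1.000 − 1) = max(0, 0.886) = 0.886
x (+) (w & (w (+) z)) = min(1, 0.081 + 0.886) = min(1, 0.967) = 0.967
~(~(x & z) <-> x) <-> (x (+) (w & (w (+) z))) = 1 − |0.919 − 0.967| = 1 − 0.048 = 0.952
~x & (~(~(x & z) <-> x) <-> (x (+) (w & (w (+) z)))) = max(0, 0.919 + 0.952 − 1) = max(0, 0.871) = 0.871

0.871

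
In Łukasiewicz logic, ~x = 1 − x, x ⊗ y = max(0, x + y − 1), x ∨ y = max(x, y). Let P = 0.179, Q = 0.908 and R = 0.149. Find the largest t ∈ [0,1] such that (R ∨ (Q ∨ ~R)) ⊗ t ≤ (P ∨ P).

~R = 1 − 0.149 = 0.851
Q ∨ ~R = max(0.908, 0.851) = 0.908
R ∨ (Q ∨ ~R) = max(0.149, 0.908) = 0.908
So the left factor is R ∨ (Q ∨ ~R) = 0.908.
P ∨ P = max(0.179, 0.179) = 0.179
So the right-hand bound is P ∨ P = 0.179.
The residuum of the Łukasiewicz t-norm gives the supremum: min(1, 1 − 0.908 + 0.179).
1 − 0.908 + 0.179 = 0.271, so t = min(1, 0.271) = 0.271.
Check: 0.908 ⊗ 0.271 = max(0, 0.179) = 0.179 ≤ 0.179.

0.271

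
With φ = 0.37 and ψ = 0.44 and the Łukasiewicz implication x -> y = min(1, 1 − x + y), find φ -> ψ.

1.00

φ -> ψ = min(1, 1 − 0.37 + 0.44) = min(1, 1.07) = 1.00
For comparison, the Gödel implication (1 if x ≤ y else y) would give 1.00.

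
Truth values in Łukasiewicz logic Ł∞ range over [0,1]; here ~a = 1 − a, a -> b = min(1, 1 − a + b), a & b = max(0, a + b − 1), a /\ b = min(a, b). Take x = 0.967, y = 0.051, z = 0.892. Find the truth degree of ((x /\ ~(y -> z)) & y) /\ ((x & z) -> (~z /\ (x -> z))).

0.000

y -> z = min(1, 1 − 0.051 + 0.892) = min(1, 1.841) = 1.000
~(y -> z) = 1 − 1.000 = 0.000
x /\ ~(y -> z) = min(0.967, 0.000) = 0.000
(x /\ ~(y -> z)) & y = max(0, 0.000 + 0.051 − 1) = max(0, -0.949) = 0.000
x & z = max(0, 0.967 + 0.892 − 1) = max(0, 0.859) = 0.859
~z = 1 − 0.892 = 0.108
x -> z = min(1, 1 − 0.967 + 0.892) = min(1, 0.925) = 0.925
~z /\ (x -> z) = min(0.108, 0.925) = 0.108
(x & z) -> (~z /\ (x -> z)) = min(1, 1 − 0.859 + 0.108) = min(1, 0.249) = 0.249
((x /\ ~(y -> z)) & y) /\ ((x & z) -> (~z /\ (x -> z))) = min(0.000, 0.249) = 0.000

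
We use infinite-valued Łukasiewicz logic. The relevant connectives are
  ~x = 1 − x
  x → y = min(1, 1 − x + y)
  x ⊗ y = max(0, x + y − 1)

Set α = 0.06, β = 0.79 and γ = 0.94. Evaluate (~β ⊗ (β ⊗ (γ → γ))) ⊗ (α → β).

0.00

~β = 1 − 0.79 = 0.21
γ → γ = min(1, 1 − 0.94 + 0.94) = min(1, 1.00) = 1.00
β ⊗ (γ → γ) = max(0, 0.79 + 1.00 − 1) = max(0, 0.79) = 0.79
~β ⊗ (β ⊗ (γ → γ)) = max(0, 0.21 + 0.79 − 1) = max(0, 0.00) = 0.00
α → β = min(1, 1 − 0.06 + 0.79) = min(1, 1.73) = 1.00
(~β ⊗ (β ⊗ (γ → γ))) ⊗ (α → β) = max(0, 0.00 + 1.00 − 1) = max(0, 0.00) = 0.00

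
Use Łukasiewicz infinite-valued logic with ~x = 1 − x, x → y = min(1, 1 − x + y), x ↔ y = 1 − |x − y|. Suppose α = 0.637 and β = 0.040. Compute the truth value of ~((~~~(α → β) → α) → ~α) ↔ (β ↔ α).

α → β = min(1, 1 − 0.637 + 0.040) = min(1, 0.403) = 0.403
~(α → β) = 1 − 0.403 = 0.597
~~(α → β) = 1 − 0.597 = 0.403
~~~(α → β) = 1 − 0.403 = 0.597
~~~(α → β) → α = min(1, 1 − 0.597 + 0.637) = min(1, 1.040) = 1.000
~α = 1 − 0.637 = 0.363
(~~~(α → β) → α) → ~α = min(1, 1 − 1.000 + 0.363) = min(1, 0.363) = 0.363
~((~~~(α → β) → α) → ~α) = 1 − 0.363 = 0.637
β ↔ α = 1 − |0.040 − 0.637| = 1 − 0.597 = 0.403
~((~~~(α → β) → α) → ~α) ↔ (β ↔ α) = 1 − |0.637 − 0.403| = 1 − 0.234 = 0.766

0.766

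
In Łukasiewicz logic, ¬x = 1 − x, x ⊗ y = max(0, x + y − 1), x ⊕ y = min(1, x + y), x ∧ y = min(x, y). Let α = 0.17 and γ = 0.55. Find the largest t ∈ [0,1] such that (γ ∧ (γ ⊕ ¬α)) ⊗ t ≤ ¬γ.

¬α = 1 − 0.17 = 0.83
γ ⊕ ¬α = min(1, 0.55 + 0.83) = min(1, 1.38) = 1.00
γ ∧ (γ ⊕ ¬α) = min(0.55, 1.00) = 0.55
So the left factor is γ ∧ (γ ⊕ ¬α) = 0.55.
¬γ = 1 − 0.55 = 0.45
So the right-hand bound is ¬γ = 0.45.
The residuum of the Łukasiewicz t-norm gives the supremum: min(1, 1 − 0.55 + 0.45).
1 − 0.55 + 0.45 = 0.90, so t = min(1, 0.90) = 0.90.
Check: 0.55 ⊗ 0.90 = max(0, 0.45) = 0.45 ≤ 0.45.

0.90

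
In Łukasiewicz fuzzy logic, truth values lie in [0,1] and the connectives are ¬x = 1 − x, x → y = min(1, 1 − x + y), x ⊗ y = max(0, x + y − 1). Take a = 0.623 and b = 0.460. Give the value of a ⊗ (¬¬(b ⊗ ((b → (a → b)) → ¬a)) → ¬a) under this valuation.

0.623

a → b = min(1, 1 − 0.623 + 0.460) = min(1, 0.837) = 0.837
b → (a → b) = min(1, 1 − 0.460 + 0.837) = min(1, 1.377) = 1.000
¬a = 1 − 0.623 = 0.377
(b → (a → b)) → ¬a = min(1, 1 − 1.000 + 0.377) = min(1, 0.377) = 0.377
b ⊗ ((b → (a → b)) → ¬a) = max(0, 0.460 + 0.377 − 1) = max(0, -0.163) = 0.000
¬(b ⊗ ((b → (a → b)) → ¬a)) = 1 − 0.000 = 1.000
¬¬(b ⊗ ((b → (a → b)) → ¬a)) = 1 − 1.000 = 0.000
¬¬(b ⊗ ((b → (a → b)) → ¬a)) → ¬a = min(1, 1 − 0.000 + 0.377) = min(1, 1.377) = 1.000
a ⊗ (¬¬(b ⊗ ((b → (a → b)) → ¬a)) → ¬a) = max(0, 0.623 + 1.000 − 1) = max(0, 0.623) = 0.623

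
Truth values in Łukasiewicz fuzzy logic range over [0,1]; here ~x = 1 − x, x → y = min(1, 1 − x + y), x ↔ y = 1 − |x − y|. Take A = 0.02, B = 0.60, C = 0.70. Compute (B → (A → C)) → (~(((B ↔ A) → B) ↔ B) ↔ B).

0.80

A → C = min(1, 1 − 0.02 + 0.70) = min(1, 1.68) = 1.00
B → (A → C) = min(1, 1 − 0.60 + 1.00) = min(1, 1.40) = 1.00
B ↔ A = 1 − |0.60 − 0.02| = 1 − 0.58 = 0.42
(B ↔ A) → B = min(1, 1 − 0.42 + 0.60) = min(1, 1.18) = 1.00
((B ↔ A) → B) ↔ B = 1 − |1.00 − 0.60| = 1 − 0.40 = 0.60
~(((B ↔ A) → B) ↔ B) = 1 − 0.60 = 0.40
~(((B ↔ A) → B) ↔ B) ↔ B = 1 − |0.40 − 0.60| = 1 − 0.20 = 0.80
(B → (A → C)) → (~(((B ↔ A) → B) ↔ B) ↔ B) = min(1, 1 − 1.00 + 0.80) = min(1, 0.80) = 0.80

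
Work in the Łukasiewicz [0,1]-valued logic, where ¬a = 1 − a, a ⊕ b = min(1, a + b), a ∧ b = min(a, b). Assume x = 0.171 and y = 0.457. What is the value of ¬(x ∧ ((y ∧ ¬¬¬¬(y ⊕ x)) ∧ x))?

0.829

y ⊕ x = min(1, 0.457 + 0.171) = min(1, 0.628) = 0.628
¬(y ⊕ x) = 1 − 0.628 = 0.372
¬¬(y ⊕ x) = 1 − 0.372 = 0.628
¬¬¬(y ⊕ x) = 1 − 0.628 = 0.372
¬¬¬¬(y ⊕ x) = 1 − 0.372 = 0.628
y ∧ ¬¬¬¬(y ⊕ x) = min(0.457, 0.628) = 0.457
(y ∧ ¬¬¬¬(y ⊕ x)) ∧ x = min(0.457, 0.171) = 0.171
x ∧ ((y ∧ ¬¬¬¬(y ⊕ x)) ∧ x) = min(0.171, 0.171) = 0.171
¬(x ∧ ((y ∧ ¬¬¬¬(y ⊕ x)) ∧ x)) = 1 − 0.171 = 0.829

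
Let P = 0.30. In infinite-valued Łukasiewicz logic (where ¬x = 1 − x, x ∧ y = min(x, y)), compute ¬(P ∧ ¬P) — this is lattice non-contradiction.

0.70

¬P = 1 − 0.30 = 0.70
P ∧ ¬P = min(0.30, 0.70) = 0.30
¬(P ∧ ¬P) = 1 − 0.30 = 0.70
(The value 0.70 < 1 shows this instance is not satisfied; not a Ł∞-tautology — its value is 1 − min(a, 1−a).)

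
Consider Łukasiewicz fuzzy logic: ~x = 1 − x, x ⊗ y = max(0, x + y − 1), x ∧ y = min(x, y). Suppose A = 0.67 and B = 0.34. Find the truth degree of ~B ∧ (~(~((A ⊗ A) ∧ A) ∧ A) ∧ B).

0.34

~B = 1 − 0.34 = 0.66
A ⊗ A = max(0, 0.67 + 0.67 − 1) = max(0, 0.34) = 0.34
(A ⊗ A) ∧ A = min(0.34, 0.67) = 0.34
~((A ⊗ A) ∧ A) = 1 − 0.34 = 0.66
~((A ⊗ A) ∧ A) ∧ A = min(0.66, 0.67) = 0.66
~(~((A ⊗ A) ∧ A) ∧ A) = 1 − 0.66 = 0.34
~(~((A ⊗ A) ∧ A) ∧ A) ∧ B = min(0.34, 0.34) = 0.34
~B ∧ (~(~((A ⊗ A) ∧ A) ∧ A) ∧ B) = min(0.66, 0.34) = 0.34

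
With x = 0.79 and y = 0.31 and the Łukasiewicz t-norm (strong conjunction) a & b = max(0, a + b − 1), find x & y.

x & y = max(0, 0.79 + 0.31 − 1) = max(0, 0.10) = 0.10
For comparison, the Gödel (minimum) t-norm min(a, b) would give 0.31.

0.10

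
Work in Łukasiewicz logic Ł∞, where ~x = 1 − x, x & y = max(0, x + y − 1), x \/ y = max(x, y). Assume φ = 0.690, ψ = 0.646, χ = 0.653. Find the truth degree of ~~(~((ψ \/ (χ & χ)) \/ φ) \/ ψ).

0.646

χ & χ = max(0, 0.653 + 0.653 − 1) = max(0, 0.306) = 0.306
ψ \/ (χ & χ) = max(0.646, 0.306) = 0.646
(ψ \/ (χ & χ)) \/ φ = max(0.646, 0.690) = 0.690
~((ψ \/ (χ & χ)) \/ φ) = 1 − 0.690 = 0.310
~((ψ \/ (χ & χ)) \/ φ) \/ ψ = max(0.310, 0.646) = 0.646
~(~((ψ \/ (χ & χ)) \/ φ) \/ ψ) = 1 − 0.646 = 0.354
~~(~((ψ \/ (χ & χ)) \/ φ) \/ ψ) = 1 − 0.354 = 0.646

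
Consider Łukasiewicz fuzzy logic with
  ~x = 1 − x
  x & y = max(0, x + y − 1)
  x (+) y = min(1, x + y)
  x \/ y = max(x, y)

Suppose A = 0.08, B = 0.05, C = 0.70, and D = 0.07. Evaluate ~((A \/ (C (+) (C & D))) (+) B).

C & D = max(0, 0.70 + 0.07 − 1) = max(0, -0.23) = 0.00
C (+) (C & D) = min(1, 0.70 + 0.00) = min(1, 0.70) = 0.70
A \/ (C (+) (C & D)) = max(0.08, 0.70) = 0.70
(A \/ (C (+) (C & D))) (+) B = min(1, 0.70 + 0.05) = min(1, 0.75) = 0.75
~((A \/ (C (+) (C & D))) (+) B) = 1 − 0.75 = 0.25

0.25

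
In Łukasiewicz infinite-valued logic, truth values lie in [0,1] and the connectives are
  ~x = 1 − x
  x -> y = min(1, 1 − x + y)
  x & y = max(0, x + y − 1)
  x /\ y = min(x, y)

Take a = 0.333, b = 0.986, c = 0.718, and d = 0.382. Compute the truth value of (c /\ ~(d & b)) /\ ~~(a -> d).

d & b = max(0, 0.382 + 0.986 − 1) = max(0, 0.368) = 0.368
~(d & b) = 1 − 0.368 = 0.632
c /\ ~(d & b) = min(0.718, 0.632) = 0.632
a -> d = min(1, 1 − 0.333 + 0.382) = min(1, 1.049) = 1.000
~(a -> d) = 1 − 1.000 = 0.000
~~(a -> d) = 1 − 0.000 = 1.000
(c /\ ~(d & b)) /\ ~~(a -> d) = min(0.632, 1.000) = 0.632

0.632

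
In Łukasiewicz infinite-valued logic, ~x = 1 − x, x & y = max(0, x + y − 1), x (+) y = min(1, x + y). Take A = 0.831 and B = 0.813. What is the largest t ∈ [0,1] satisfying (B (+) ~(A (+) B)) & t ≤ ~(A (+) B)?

0.187

A (+) B = min(1, 0.831 + 0.813) = min(1, 1.644) = 1.000
~(A (+) B) = 1 − 1.000 = 0.000
B (+) ~(A (+) B) = min(1, 0.813 + 0.000) = min(1, 0.813) = 0.813
So the left factor is B (+) ~(A (+) B) = 0.813.
So the right-hand bound is ~(A (+) B) = 0.000.
The residuum of the Łukasiewicz t-norm gives the supremum: min(1, 1 − 0.813 + 0.000).
1 − 0.813 + 0.000 = 0.187, so t = min(1, 0.187) = 0.187.
Check: 0.813 & 0.187 = max(0, 0.000) = 0.000 ≤ 0.000.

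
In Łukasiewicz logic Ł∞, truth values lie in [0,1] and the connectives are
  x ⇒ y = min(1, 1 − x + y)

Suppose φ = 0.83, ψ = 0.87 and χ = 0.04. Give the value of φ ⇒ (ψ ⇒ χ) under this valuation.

0.34

ψ ⇒ χ = min(1, 1 − 0.87 + 0.04) = min(1, 0.17) = 0.17
φ ⇒ (ψ ⇒ χ) = min(1, 1 − 0.83 + 0.17) = min(1, 0.34) = 0.34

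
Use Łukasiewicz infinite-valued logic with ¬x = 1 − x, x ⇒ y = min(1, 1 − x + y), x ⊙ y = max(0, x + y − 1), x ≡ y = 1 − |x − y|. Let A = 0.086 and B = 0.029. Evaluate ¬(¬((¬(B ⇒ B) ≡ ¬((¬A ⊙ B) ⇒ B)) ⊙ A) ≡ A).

0.828

B ⇒ B = min(1, 1 − 0.029 + 0.029) = min(1, 1.000) = 1.000
¬(B ⇒ B) = 1 − 1.000 = 0.000
¬A = 1 − 0.086 = 0.914
¬A ⊙ B = max(0, 0.914 + 0.029 − 1) = max(0, -0.057) = 0.000
(¬A ⊙ B) ⇒ B = min(1, 1 − 0.000 + 0.029) = min(1, 1.029) = 1.000
¬((¬A ⊙ B) ⇒ B) = 1 − 1.000 = 0.000
¬(B ⇒ B) ≡ ¬((¬A ⊙ B) ⇒ B) = 1 − |0.000 − 0.000| = 1 − 0.000 = 1.000
(¬(B ⇒ B) ≡ ¬((¬A ⊙ B) ⇒ B)) ⊙ A = max(0, 1.000 + 0.086 − 1) = max(0, 0.086) = 0.086
¬((¬(B ⇒ B) ≡ ¬((¬A ⊙ B) ⇒ B)) ⊙ A) = 1 − 0.086 = 0.914
¬((¬(B ⇒ B) ≡ ¬((¬A ⊙ B) ⇒ B)) ⊙ A) ≡ A = 1 − |0.914 − 0.086| = 1 − 0.828 = 0.172
¬(¬((¬(B ⇒ B) ≡ ¬((¬A ⊙ B) ⇒ B)) ⊙ A) ≡ A) = 1 − 0.172 = 0.828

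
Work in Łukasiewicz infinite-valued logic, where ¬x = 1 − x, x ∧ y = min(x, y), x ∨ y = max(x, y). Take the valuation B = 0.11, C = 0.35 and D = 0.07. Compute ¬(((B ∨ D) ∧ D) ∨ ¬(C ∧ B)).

B ∨ D = max(0.11, 0.07) = 0.11
(B ∨ D) ∧ D = min(0.11, 0.07) = 0.07
C ∧ B = min(0.35, 0.11) = 0.11
¬(C ∧ B) = 1 − 0.11 = 0.89
((B ∨ D) ∧ D) ∨ ¬(C ∧ B) = max(0.07, 0.89) = 0.89
¬(((B ∨ D) ∧ D) ∨ ¬(C ∧ B)) = 1 − 0.89 = 0.11

0.11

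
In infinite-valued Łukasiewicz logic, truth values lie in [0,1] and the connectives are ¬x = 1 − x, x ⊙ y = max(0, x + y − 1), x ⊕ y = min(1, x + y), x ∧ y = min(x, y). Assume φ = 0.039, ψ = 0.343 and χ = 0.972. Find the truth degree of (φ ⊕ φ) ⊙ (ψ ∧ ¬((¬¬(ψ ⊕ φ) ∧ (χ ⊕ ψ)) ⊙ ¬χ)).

φ ⊕ φ = min(1, 0.039 + 0.039) = min(1, 0.078) = 0.078
ψ ⊕ φ = min(1, 0.343 + 0.039) = min(1, 0.382) = 0.382
¬(ψ ⊕ φ) = 1 − 0.382 = 0.618
¬¬(ψ ⊕ φ) = 1 − 0.618 = 0.382
χ ⊕ ψ = min(1, 0.972 + 0.343) = min(1, 1.315) = 1.000
¬¬(ψ ⊕ φ) ∧ (χ ⊕ ψ) = min(0.382, 1.000) = 0.382
¬χ = 1 − 0.972 = 0.028
(¬¬(ψ ⊕ φ) ∧ (χ ⊕ ψ)) ⊙ ¬χ = max(0, 0.382 + 0.028 − 1) = max(0, -0.590) = 0.000
¬((¬¬(ψ ⊕ φ) ∧ (χ ⊕ ψ)) ⊙ ¬χ) = 1 − 0.000 = 1.000
ψ ∧ ¬((¬¬(ψ ⊕ φ) ∧ (χ ⊕ ψ)) ⊙ ¬χ) = min(0.343, 1.000) = 0.343
(φ ⊕ φ) ⊙ (ψ ∧ ¬((¬¬(ψ ⊕ φ) ∧ (χ ⊕ ψ)) ⊙ ¬χ)) = max(0, 0.078 + 0.343 − 1) = max(0, -0.579) = 0.000

0.000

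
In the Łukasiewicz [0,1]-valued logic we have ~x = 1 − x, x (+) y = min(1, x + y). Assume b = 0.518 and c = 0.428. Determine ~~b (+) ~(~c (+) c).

~b = 1 − 0.518 = 0.482
~~b = 1 − 0.482 = 0.518
~c = 1 − 0.428 = 0.572
~c (+) c = min(1, 0.572 + 0.428) = min(1, 1.000) = 1.000
~(~c (+) c) = 1 − 1.000 = 0.000
~~b (+) ~(~c (+) c) = min(1, 0.518 + 0.000) = min(1, 0.518) = 0.518

0.518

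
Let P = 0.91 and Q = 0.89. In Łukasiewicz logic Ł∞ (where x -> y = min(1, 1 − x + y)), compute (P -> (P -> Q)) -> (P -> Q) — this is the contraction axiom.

P -> Q = min(1, 1 − 0.91 + 0.89) = min(1, 0.98) = 0.98
P -> (P -> Q) = min(1, 1 − 0.91 + 0.98) = min(1, 1.07) = 1.00
(P -> (P -> Q)) -> (P -> Q) = min(1, 1 − 1.00 + 0.98) = min(1, 0.98) = 0.98
(The value 0.98 < 1 shows this instance is not satisfied; fails in Ł∞ (the t-norm is not idempotent).)

0.98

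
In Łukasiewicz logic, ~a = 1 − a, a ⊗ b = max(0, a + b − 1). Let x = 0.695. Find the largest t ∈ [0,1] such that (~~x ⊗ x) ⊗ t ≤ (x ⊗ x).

~x = 1 − 0.695 = 0.305
~~x = 1 − 0.305 = 0.695
~~x ⊗ x = max(0, 0.695 + 0.695 − 1) = max(0, 0.390) = 0.390
So the left factor is ~~x ⊗ x = 0.390.
x ⊗ x = max(0, 0.695 + 0.695 − 1) = max(0, 0.390) = 0.390
So the right-hand bound is x ⊗ x = 0.390.
The residuum of the Łukasiewicz t-norm gives the supremum: min(1, 1 − 0.390 + 0.390).
1 − 0.390 + 0.390 = 1.000, so t = min(1, 1.000) = 1.000.
Check: 0.390 ⊗ 1.000 = max(0, 0.390) = 0.390 ≤ 0.390.

1.000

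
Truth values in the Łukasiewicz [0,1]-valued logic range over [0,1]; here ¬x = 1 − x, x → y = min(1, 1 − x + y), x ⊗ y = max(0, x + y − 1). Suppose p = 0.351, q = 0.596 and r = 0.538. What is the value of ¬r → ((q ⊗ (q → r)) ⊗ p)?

0.538

¬r = 1 − 0.538 = 0.462
q → r = min(1, 1 − 0.596 + 0.538) = min(1, 0.942) = 0.942
q ⊗ (q → r) = max(0, 0.596 + 0.942 − 1) = max(0, 0.538) = 0.538
(q ⊗ (q → r)) ⊗ p = max(0, 0.538 + 0.351 − 1) = max(0, -0.111) = 0.000
¬r → ((q ⊗ (q → r)) ⊗ p) = min(1, 1 − 0.462 + 0.000) = min(1, 0.538) = 0.538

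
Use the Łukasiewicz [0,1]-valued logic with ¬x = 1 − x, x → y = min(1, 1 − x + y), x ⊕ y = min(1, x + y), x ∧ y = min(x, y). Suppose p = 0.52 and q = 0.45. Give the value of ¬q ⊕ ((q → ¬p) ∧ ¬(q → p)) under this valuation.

¬q = 1 − 0.45 = 0.55
¬p = 1 − 0.52 = 0.48
q → ¬p = min(1, 1 − 0.45 + 0.48) = min(1, 1.03) = 1.00
q → p = min(1, 1 − 0.45 + 0.52) = min(1, 1.07) = 1.00
¬(q → p) = 1 − 1.00 = 0.00
(q → ¬p) ∧ ¬(q → p) = min(1.00, 0.00) = 0.00
¬q ⊕ ((q → ¬p) ∧ ¬(q → p)) = min(1, 0.55 + 0.00) = min(1, 0.55) = 0.55

0.55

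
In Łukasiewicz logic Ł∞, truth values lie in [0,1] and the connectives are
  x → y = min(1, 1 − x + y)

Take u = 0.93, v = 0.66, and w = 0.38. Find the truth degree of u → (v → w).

v → w = min(1, 1 − 0.66 + 0.38) = min(1, 0.72) = 0.72
u → (v → w) = min(1, 1 − 0.93 + 0.72) = min(1, 0.79) = 0.79

0.79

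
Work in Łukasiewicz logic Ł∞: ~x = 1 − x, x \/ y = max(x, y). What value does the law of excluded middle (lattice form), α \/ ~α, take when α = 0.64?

0.64

~α = 1 − 0.64 = 0.36
α \/ ~α = max(0.64, 0.36) = 0.64
(The value 0.64 < 1 shows this instance is not satisfied; not a Ł∞-tautology — its value is max(a, 1−a).)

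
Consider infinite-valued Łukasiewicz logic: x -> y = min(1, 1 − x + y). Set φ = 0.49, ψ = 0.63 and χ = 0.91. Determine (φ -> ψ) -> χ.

0.91

φ -> ψ = min(1, 1 − 0.49 + 0.63) = min(1, 1.14) = 1.00
(φ -> ψ) -> χ = min(1, 1 − 1.00 + 0.91) = min(1, 0.91) = 0.91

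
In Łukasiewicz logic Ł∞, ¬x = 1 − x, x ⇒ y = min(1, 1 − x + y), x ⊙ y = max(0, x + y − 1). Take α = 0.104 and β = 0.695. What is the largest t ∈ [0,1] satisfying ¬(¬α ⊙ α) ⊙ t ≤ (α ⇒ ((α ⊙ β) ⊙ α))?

0.896

¬α = 1 − 0.104 = 0.896
¬α ⊙ α = max(0, 0.896 + 0.104 − 1) = max(0, 0.000) = 0.000
¬(¬α ⊙ α) = 1 − 0.000 = 1.000
So the left factor is ¬(¬α ⊙ α) = 1.000.
α ⊙ β = max(0, 0.104 + 0.695 − 1) = max(0, -0.201) = 0.000
(α ⊙ β) ⊙ α = max(0, 0.000 + 0.104 − 1) = max(0, -0.896) = 0.000
α ⇒ ((α ⊙ β) ⊙ α) = min(1, 1 − 0.104 + 0.000) = min(1, 0.896) = 0.896
So the right-hand bound is α ⇒ ((α ⊙ β) ⊙ α) = 0.896.
The residuum of the Łukasiewicz t-norm gives the supremum: min(1, 1 − 1.000 + 0.896).
1 − 1.000 + 0.896 = 0.896, so t = min(1, 0.896) = 0.896.
Check: 1.000 ⊙ 0.896 = max(0, 0.896) = 0.896 ≤ 0.896.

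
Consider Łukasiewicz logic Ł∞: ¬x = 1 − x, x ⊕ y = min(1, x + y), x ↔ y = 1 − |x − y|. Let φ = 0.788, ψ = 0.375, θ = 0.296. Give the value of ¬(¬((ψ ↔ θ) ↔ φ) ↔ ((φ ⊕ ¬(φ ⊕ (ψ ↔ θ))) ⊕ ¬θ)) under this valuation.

0.867

ψ ↔ θ = 1 − |0.375 − 0.296| = 1 − 0.079 = 0.921
(ψ ↔ θ) ↔ φ = 1 − |0.921 − 0.788| = 1 − 0.133 = 0.867
¬((ψ ↔ θ) ↔ φ) = 1 − 0.867 = 0.133
φ ⊕ (ψ ↔ θ) = min(1, 0.788 + 0.921) = min(1, 1.709) = 1.000
¬(φ ⊕ (ψ ↔ θ)) = 1 − 1.000 = 0.000
φ ⊕ ¬(φ ⊕ (ψ ↔ θ)) = min(1, 0.788 + 0.000) = min(1, 0.788) = 0.788
¬θ = 1 − 0.296 = 0.704
(φ ⊕ ¬(φ ⊕ (ψ ↔ θ))) ⊕ ¬θ = min(1, 0.788 + 0.704) = min(1, 1.492) = 1.000
¬((ψ ↔ θ) ↔ φ) ↔ ((φ ⊕ ¬(φ ⊕ (ψ ↔ θ))) ⊕ ¬θ) = 1 − |0.133 − 1.000| = 1 − 0.867 = 0.133
¬(¬((ψ ↔ θ) ↔ φ) ↔ ((φ ⊕ ¬(φ ⊕ (ψ ↔ θ))) ⊕ ¬θ)) = 1 − 0.133 = 0.867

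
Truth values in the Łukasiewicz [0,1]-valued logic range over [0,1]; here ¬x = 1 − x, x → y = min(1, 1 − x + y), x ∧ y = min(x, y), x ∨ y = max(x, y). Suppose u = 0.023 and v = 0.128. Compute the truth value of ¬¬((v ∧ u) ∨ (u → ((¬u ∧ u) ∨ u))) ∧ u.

v ∧ u = min(0.128, 0.023) = 0.023
¬u = 1 − 0.023 = 0.977
¬u ∧ u = min(0.977, 0.023) = 0.023
(¬u ∧ u) ∨ u = max(0.023, 0.023) = 0.023
u → ((¬u ∧ u) ∨ u) = min(1, 1 − 0.023 + 0.023) = min(1, 1.000) = 1.000
(v ∧ u) ∨ (u → ((¬u ∧ u) ∨ u)) = max(0.023, 1.000) = 1.000
¬((v ∧ u) ∨ (u → ((¬u ∧ u) ∨ u))) = 1 − 1.000 = 0.000
¬¬((v ∧ u) ∨ (u → ((¬u ∧ u) ∨ u))) = 1 − 0.000 = 1.000
¬¬((v ∧ u) ∨ (u → ((¬u ∧ u) ∨ u))) ∧ u = min(1.000, 0.023) = 0.023

0.023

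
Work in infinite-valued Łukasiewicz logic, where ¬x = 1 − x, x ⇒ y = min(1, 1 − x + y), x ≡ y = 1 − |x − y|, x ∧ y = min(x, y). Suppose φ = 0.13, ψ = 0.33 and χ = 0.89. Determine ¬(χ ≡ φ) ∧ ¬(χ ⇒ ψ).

χ ≡ φ = 1 − |0.89 − 0.13| = 1 − 0.76 = 0.24
¬(χ ≡ φ) = 1 − 0.24 = 0.76
χ ⇒ ψ = min(1, 1 − 0.89 + 0.33) = min(1, 0.44) = 0.44
¬(χ ⇒ ψ) = 1 − 0.44 = 0.56
¬(χ ≡ φ) ∧ ¬(χ ⇒ ψ) = min(0.76, 0.56) = 0.56

0.56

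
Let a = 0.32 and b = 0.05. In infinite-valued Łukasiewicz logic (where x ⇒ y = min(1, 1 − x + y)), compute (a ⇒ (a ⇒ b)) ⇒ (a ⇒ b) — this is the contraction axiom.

a ⇒ b = min(1, 1 − 0.32 + 0.05) = min(1, 0.73) = 0.73
a ⇒ (a ⇒ b) = min(1, 1 − 0.32 + 0.73) = min(1, 1.41) = 1.00
(a ⇒ (a ⇒ b)) ⇒ (a ⇒ b) = min(1, 1 − 1.00 + 0.73) = min(1, 0.73) = 0.73
(The value 0.73 < 1 shows this instance is not satisfied; fails in Ł∞ (the t-norm is not idempotent).)

0.73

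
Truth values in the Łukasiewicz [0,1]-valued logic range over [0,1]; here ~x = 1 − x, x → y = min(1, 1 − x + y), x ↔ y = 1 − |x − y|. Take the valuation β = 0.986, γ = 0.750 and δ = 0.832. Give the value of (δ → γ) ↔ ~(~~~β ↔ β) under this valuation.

δ → γ = min(1, 1 − 0.832 + 0.750) = min(1, 0.918) = 0.918
~β = 1 − 0.986 = 0.014
~~β = 1 − 0.014 = 0.986
~~~β = 1 − 0.986 = 0.014
~~~β ↔ β = 1 − |0.014 − 0.986| = 1 − 0.972 = 0.028
~(~~~β ↔ β) = 1 − 0.028 = 0.972
(δ → γ) ↔ ~(~~~β ↔ β) = 1 − |0.918 − 0.972| = 1 − 0.054 = 0.946

0.946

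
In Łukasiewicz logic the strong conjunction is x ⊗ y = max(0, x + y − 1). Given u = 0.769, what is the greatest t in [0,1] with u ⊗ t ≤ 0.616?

0.847

The residuum of the Łukasiewicz t-norm gives the supremum: min(1, 1 − 0.769 + 0.616).
1 − 0.769 + 0.616 = 0.847, so t = min(1, 0.847) = 0.847.
Check: 0.769 ⊗ 0.847 = max(0, 0.616) = 0.616 ≤ 0.616.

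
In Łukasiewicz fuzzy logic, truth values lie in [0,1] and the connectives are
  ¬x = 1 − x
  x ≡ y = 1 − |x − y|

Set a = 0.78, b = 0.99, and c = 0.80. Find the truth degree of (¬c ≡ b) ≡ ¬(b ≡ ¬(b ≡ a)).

¬c = 1 − 0.80 = 0.20
¬c ≡ b = 1 − |0.20 − 0.99| = 1 − 0.79 = 0.21
b ≡ a = 1 − |0.99 − 0.78| = 1 − 0.21 = 0.79
¬(b ≡ a) = 1 − 0.79 = 0.21
b ≡ ¬(b ≡ a) = 1 − |0.99 − 0.21| = 1 − 0.78 = 0.22
¬(b ≡ ¬(b ≡ a)) = 1 − 0.22 = 0.78
(¬c ≡ b) ≡ ¬(b ≡ ¬(b ≡ a)) = 1 − |0.21 − 0.78| = 1 − 0.57 = 0.43

0.43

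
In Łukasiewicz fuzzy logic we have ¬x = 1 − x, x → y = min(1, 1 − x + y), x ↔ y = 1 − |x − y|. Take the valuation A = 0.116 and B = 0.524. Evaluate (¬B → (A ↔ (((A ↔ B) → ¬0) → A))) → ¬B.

0.476

¬B = 1 − 0.524 = 0.476
A ↔ B = 1 − |0.116 − 0.524| = 1 − 0.408 = 0.592
¬0 = 1 − 0.000 = 1.000
(A ↔ B) → ¬0 = min(1, 1 − 0.592 + 1.000) = min(1, 1.408) = 1.000
((A ↔ B) → ¬0) → A = min(1, 1 − 1.000 + 0.116) = min(1, 0.116) = 0.116
A ↔ (((A ↔ B) → ¬0) → A) = 1 − |0.116 − 0.116| = 1 − 0.000 = 1.000
¬B → (A ↔ (((A ↔ B) → ¬0) → A)) = min(1, 1 − 0.476 + 1.000) = min(1, 1.524) = 1.000
(¬B → (A ↔ (((A ↔ B) → ¬0) → A))) → ¬B = min(1, 1 − 1.000 + 0.476) = min(1, 0.476) = 0.476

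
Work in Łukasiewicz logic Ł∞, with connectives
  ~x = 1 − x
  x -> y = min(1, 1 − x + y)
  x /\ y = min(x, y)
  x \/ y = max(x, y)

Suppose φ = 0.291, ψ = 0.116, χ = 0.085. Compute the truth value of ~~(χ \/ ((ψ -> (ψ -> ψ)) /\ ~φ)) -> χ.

ψ -> ψ = min(1, 1 − 0.116 + 0.116) = min(1, 1.000) = 1.000
ψ -> (ψ -> ψ) = min(1, 1 − 0.116 + 1.000) = min(1, 1.884) = 1.000
~φ = 1 − 0.291 = 0.709
(ψ -> (ψ -> ψ)) /\ ~φ = min(1.000, 0.709) = 0.709
χ \/ ((ψ -> (ψ -> ψ)) /\ ~φ) = max(0.085, 0.709) = 0.709
~(χ \/ ((ψ -> (ψ -> ψ)) /\ ~φ)) = 1 − 0.709 = 0.291
~~(χ \/ ((ψ -> (ψ -> ψ)) /\ ~φ)) = 1 − 0.291 = 0.709
~~(χ \/ ((ψ -> (ψ -> ψ)) /\ ~φ)) -> χ = min(1, 1 − 0.709 + 0.085) = min(1, 0.376) = 0.376

0.376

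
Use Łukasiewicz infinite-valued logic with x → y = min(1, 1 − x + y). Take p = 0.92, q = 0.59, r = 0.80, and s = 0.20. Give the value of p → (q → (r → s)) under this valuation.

0.89

r → s = min(1, 1 − 0.80 + 0.20) = min(1, 0.40) = 0.40
q → (r → s) = min(1, 1 − 0.59 + 0.40) = min(1, 0.81) = 0.81
p → (q → (r → s)) = min(1, 1 − 0.92 + 0.81) = min(1, 0.89) = 0.89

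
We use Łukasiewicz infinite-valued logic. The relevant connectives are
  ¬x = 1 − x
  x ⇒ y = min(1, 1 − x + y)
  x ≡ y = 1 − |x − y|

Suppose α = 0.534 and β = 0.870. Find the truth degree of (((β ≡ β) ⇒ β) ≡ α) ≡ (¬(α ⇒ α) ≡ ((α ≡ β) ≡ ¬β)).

0.870

β ≡ β = 1 − |0.870 − 0.870| = 1 − 0.000 = 1.000
(β ≡ β) ⇒ β = min(1, 1 − 1.000 + 0.870) = min(1, 0.870) = 0.870
((β ≡ β) ⇒ β) ≡ α = 1 − |0.870 − 0.534| = 1 − 0.336 = 0.664
α ⇒ α = min(1, 1 − 0.534 + 0.534) = min(1, 1.000) = 1.000
¬(α ⇒ α) = 1 − 1.000 = 0.000
α ≡ β = 1 − |0.534 − 0.870| = 1 − 0.336 = 0.664
¬β = 1 − 0.870 = 0.130
(α ≡ β) ≡ ¬β = 1 − |0.664 − 0.130| = 1 − 0.534 = 0.466
¬(α ⇒ α) ≡ ((α ≡ β) ≡ ¬β) = 1 − |0.000 − 0.466| = 1 − 0.466 = 0.534
(((β ≡ β) ⇒ β) ≡ α) ≡ (¬(α ⇒ α) ≡ ((α ≡ β) ≡ ¬β)) = 1 − |0.664 − 0.534| = 1 − 0.130 = 0.870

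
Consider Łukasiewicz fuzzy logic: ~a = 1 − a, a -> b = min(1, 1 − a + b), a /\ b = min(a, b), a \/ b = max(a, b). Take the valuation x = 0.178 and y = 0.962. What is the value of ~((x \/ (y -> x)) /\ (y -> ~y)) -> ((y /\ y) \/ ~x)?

1.000

y -> x = min(1, 1 − 0.962 + 0.178) = min(1, 0.216) = 0.216
x \/ (y -> x) = max(0.178, 0.216) = 0.216
~y = 1 − 0.962 = 0.038
y -> ~y = min(1, 1 − 0.962 + 0.038) = min(1, 0.076) = 0.076
(x \/ (y -> x)) /\ (y -> ~y) = min(0.216, 0.076) = 0.076
~((x \/ (y -> x)) /\ (y -> ~y)) = 1 − 0.076 = 0.924
y /\ y = min(0.962, 0.962) = 0.962
~x = 1 − 0.178 = 0.822
(y /\ y) \/ ~x = max(0.962, 0.822) = 0.962
~((x \/ (y -> x)) /\ (y -> ~y)) -> ((y /\ y) \/ ~x) = min(1, 1 − 0.924 + 0.962) = min(1, 1.038) = 1.000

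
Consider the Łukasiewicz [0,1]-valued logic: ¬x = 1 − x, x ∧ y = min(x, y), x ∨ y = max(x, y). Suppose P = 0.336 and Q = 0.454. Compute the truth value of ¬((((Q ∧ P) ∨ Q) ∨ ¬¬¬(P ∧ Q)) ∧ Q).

Q ∧ P = min(0.454, 0.336) = 0.336
(Q ∧ P) ∨ Q = max(0.336, 0.454) = 0.454
P ∧ Q = min(0.336, 0.454) = 0.336
¬(P ∧ Q) = 1 − 0.336 = 0.664
¬¬(P ∧ Q) = 1 − 0.664 = 0.336
¬¬¬(P ∧ Q) = 1 − 0.336 = 0.664
((Q ∧ P) ∨ Q) ∨ ¬¬¬(P ∧ Q) = max(0.454, 0.664) = 0.664
(((Q ∧ P) ∨ Q) ∨ ¬¬¬(P ∧ Q)) ∧ Q = min(0.664, 0.454) = 0.454
¬((((Q ∧ P) ∨ Q) ∨ ¬¬¬(P ∧ Q)) ∧ Q) = 1 − 0.454 = 0.546

0.546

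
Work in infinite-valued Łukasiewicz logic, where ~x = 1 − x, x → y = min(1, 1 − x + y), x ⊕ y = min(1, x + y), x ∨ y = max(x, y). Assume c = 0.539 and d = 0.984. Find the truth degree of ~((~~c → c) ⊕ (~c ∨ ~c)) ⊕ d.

0.984

~c = 1 − 0.539 = 0.461
~~c = 1 − 0.461 = 0.539
~~c → c = min(1, 1 − 0.539 + 0.539) = min(1, 1.000) = 1.000
~c ∨ ~c = max(0.461, 0.461) = 0.461
(~~c → c) ⊕ (~c ∨ ~c) = min(1, 1.000 + 0.461) = min(1, 1.461) = 1.000
~((~~c → c) ⊕ (~c ∨ ~c)) = 1 − 1.000 = 0.000
~((~~c → c) ⊕ (~c ∨ ~c)) ⊕ d = min(1, 0.000 + 0.984) = min(1, 0.984) = 0.984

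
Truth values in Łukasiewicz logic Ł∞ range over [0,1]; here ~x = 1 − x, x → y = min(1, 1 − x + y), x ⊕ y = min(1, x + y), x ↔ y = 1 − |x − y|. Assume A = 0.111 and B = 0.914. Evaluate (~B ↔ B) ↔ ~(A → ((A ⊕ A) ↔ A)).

~B = 1 − 0.914 = 0.086
~B ↔ B = 1 − |0.086 − 0.914| = 1 − 0.828 = 0.172
A ⊕ A = min(1, 0.111 + 0.111) = min(1, 0.222) = 0.222
(A ⊕ A) ↔ A = 1 − |0.222 − 0.111| = 1 − 0.111 = 0.889
A → ((A ⊕ A) ↔ A) = min(1, 1 − 0.111 + 0.889) = min(1, 1.778) = 1.000
~(A → ((A ⊕ A) ↔ A)) = 1 − 1.000 = 0.000
(~B ↔ B) ↔ ~(A → ((A ⊕ A) ↔ A)) = 1 − |0.172 − 0.000| = 1 − 0.172 = 0.828

0.828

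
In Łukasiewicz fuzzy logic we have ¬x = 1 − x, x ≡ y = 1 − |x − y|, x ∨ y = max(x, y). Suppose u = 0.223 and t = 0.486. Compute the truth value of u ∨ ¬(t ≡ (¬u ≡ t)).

¬u = 1 − 0.223 = 0.777
¬u ≡ t = 1 − |0.777 − 0.486| = 1 − 0.291 = 0.709
t ≡ (¬u ≡ t) = 1 − |0.486 − 0.709| = 1 − 0.223 = 0.777
¬(t ≡ (¬u ≡ t)) = 1 − 0.777 = 0.223
u ∨ ¬(t ≡ (¬u ≡ t)) = max(0.223, 0.223) = 0.223

0.223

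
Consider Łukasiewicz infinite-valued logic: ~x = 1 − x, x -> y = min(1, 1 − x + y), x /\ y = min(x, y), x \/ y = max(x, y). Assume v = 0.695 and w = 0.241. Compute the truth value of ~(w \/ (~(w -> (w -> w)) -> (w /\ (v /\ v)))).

0.000

w -> w = min(1, 1 − 0.241 + 0.241) = min(1, 1.000) = 1.000
w -> (w -> w) = min(1, 1 − 0.241 + 1.000) = min(1, 1.759) = 1.000
~(w -> (w -> w)) = 1 − 1.000 = 0.000
v /\ v = min(0.695, 0.695) = 0.695
w /\ (v /\ v) = min(0.241, 0.695) = 0.241
~(w -> (w -> w)) -> (w /\ (v /\ v)) = min(1, 1 − 0.000 + 0.241) = min(1, 1.241) = 1.000
w \/ (~(w -> (w -> w)) -> (w /\ (v /\ v))) = max(0.241, 1.000) = 1.000
~(w \/ (~(w -> (w -> w)) -> (w /\ (v /\ v)))) = 1 − 1.000 = 0.000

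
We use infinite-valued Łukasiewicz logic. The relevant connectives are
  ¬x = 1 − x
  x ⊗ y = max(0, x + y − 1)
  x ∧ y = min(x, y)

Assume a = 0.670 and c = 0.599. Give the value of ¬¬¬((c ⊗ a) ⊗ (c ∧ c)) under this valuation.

c ⊗ a = max(0, 0.599 + 0.670 − 1) = max(0, 0.269) = 0.269
c ∧ c = min(0.599, 0.599) = 0.599
(c ⊗ a) ⊗ (c ∧ c) = max(0, 0.269 + 0.599 − 1) = max(0, -0.132) = 0.000
¬((c ⊗ a) ⊗ (c ∧ c)) = 1 − 0.000 = 1.000
¬¬((c ⊗ a) ⊗ (c ∧ c)) = 1 − 1.000 = 0.000
¬¬¬((c ⊗ a) ⊗ (c ∧ c)) = 1 − 0.000 = 1.000

1.000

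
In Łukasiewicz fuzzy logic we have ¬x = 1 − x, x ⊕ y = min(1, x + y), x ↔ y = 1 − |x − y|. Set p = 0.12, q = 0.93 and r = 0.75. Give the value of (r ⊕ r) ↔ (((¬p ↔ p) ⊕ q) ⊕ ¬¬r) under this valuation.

1.00

r ⊕ r = min(1, 0.75 + 0.75) = min(1, 1.50) = 1.00
¬p = 1 − 0.12 = 0.88
¬p ↔ p = 1 − |0.88 − 0.12| = 1 − 0.76 = 0.24
(¬p ↔ p) ⊕ q = min(1, 0.24 + 0.93) = min(1, 1.17) = 1.00
¬r = 1 − 0.75 = 0.25
¬¬r = 1 − 0.25 = 0.75
((¬p ↔ p) ⊕ q) ⊕ ¬¬r = min(1, 1.00 + 0.75) = min(1, 1.75) = 1.00
(r ⊕ r) ↔ (((¬p ↔ p) ⊕ q) ⊕ ¬¬r) = 1 − |1.00 − 1.00| = 1 − 0.00 = 1.00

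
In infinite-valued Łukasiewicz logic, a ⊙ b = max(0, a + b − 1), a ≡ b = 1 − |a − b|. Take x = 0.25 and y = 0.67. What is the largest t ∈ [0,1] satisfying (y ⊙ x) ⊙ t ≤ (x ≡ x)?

1.00

y ⊙ x = max(0, 0.67 + 0.25 − 1) = max(0, -0.08) = 0.00
So the left factor is y ⊙ x = 0.00.
x ≡ x = 1 − |0.25 − 0.25| = 1 − 0.00 = 1.00
So the right-hand bound is x ≡ x = 1.00.
The residuum of the Łukasiewicz t-norm gives the supremum: min(1, 1 − 0.00 + 1.00).
1 − 0.00 + 1.00 = 2.00, so t = min(1, 2.00) = 1.00.
Check: 0.00 ⊙ 1.00 = max(0, 0.00) = 0.00 ≤ 1.00.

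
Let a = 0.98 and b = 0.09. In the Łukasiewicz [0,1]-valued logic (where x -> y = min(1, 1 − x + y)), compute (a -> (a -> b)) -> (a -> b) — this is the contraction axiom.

a -> b = min(1, 1 − 0.98 + 0.09) = min(1, 0.11) = 0.11
a -> (a -> b) = min(1, 1 − 0.98 + 0.11) = min(1, 0.13) = 0.13
(a -> (a -> b)) -> (a -> b) = min(1, 1 − 0.13 + 0.11) = min(1, 0.98) = 0.98
(The value 0.98 < 1 shows this instance is not satisfied; fails in Ł∞ (the t-norm is not idempotent).)

0.98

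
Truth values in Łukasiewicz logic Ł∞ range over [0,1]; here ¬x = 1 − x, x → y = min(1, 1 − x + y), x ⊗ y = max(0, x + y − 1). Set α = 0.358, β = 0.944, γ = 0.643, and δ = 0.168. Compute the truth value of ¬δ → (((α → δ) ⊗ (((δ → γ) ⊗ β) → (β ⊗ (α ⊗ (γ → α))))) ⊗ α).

0.168

¬δ = 1 − 0.168 = 0.832
α → δ = min(1, 1 − 0.358 + 0.168) = min(1, 0.810) = 0.810
δ → γ = min(1, 1 − 0.168 + 0.643) = min(1, 1.475) = 1.000
(δ → γ) ⊗ β = max(0, 1.000 + 0.944 − 1) = max(0, 0.944) = 0.944
γ → α = min(1, 1 − 0.643 + 0.358) = min(1, 0.715) = 0.715
α ⊗ (γ → α) = max(0, 0.358 + 0.715 − 1) = max(0, 0.073) = 0.073
β ⊗ (α ⊗ (γ → α)) = max(0, 0.944 + 0.073 − 1) = max(0, 0.017) = 0.017
((δ → γ) ⊗ β) → (β ⊗ (α ⊗ (γ → α))) = min(1, 1 − 0.944 + 0.017) = min(1, 0.073) = 0.073
(α → δ) ⊗ (((δ → γ) ⊗ β) → (β ⊗ (α ⊗ (γ → α)))) = max(0, 0.810 + 0.073 − 1) = max(0, -0.117) = 0.000
((α → δ) ⊗ (((δ → γ) ⊗ β) → (β ⊗ (α ⊗ (γ → α))))) ⊗ α = max(0, 0.000 + 0.358 − 1) = max(0, -0.642) = 0.000
¬δ → (((α → δ) ⊗ (((δ → γ) ⊗ β) → (β ⊗ (α ⊗ (γ → α))))) ⊗ α) = min(1, 1 − 0.832 + 0.000) = min(1, 0.168) = 0.168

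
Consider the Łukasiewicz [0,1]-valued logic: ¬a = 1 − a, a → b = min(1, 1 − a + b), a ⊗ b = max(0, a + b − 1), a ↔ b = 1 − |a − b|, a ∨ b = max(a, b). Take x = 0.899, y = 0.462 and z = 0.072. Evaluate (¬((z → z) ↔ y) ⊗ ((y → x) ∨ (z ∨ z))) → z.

0.534

z → z = min(1, 1 − 0.072 + 0.072) = min(1, 1.000) = 1.000
(z → z) ↔ y = 1 − |1.000 − 0.462| = 1 − 0.538 = 0.462
¬((z → z) ↔ y) = 1 − 0.462 = 0.538
y → x = min(1, 1 − 0.462 + 0.899) = min(1, 1.437) = 1.000
z ∨ z = max(0.072, 0.072) = 0.072
(y → x) ∨ (z ∨ z) = max(1.000, 0.072) = 1.000
¬((z → z) ↔ y) ⊗ ((y → x) ∨ (z ∨ z)) = max(0, 0.538 + 1.000 − 1) = max(0, 0.538) = 0.538
(¬((z → z) ↔ y) ⊗ ((y → x) ∨ (z ∨ z))) → z = min(1, 1 − 0.538 + 0.072) = min(1, 0.534) = 0.534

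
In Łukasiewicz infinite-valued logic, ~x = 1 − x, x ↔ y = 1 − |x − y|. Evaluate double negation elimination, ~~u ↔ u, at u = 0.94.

1.00

~u = 1 − 0.94 = 0.06
~~u = 1 − 0.06 = 0.94
~~u ↔ u = 1 − |0.94 − 0.94| = 1 − 0.00 = 1.00
(As expected: always 1 in Ł∞ since negation is involutive.)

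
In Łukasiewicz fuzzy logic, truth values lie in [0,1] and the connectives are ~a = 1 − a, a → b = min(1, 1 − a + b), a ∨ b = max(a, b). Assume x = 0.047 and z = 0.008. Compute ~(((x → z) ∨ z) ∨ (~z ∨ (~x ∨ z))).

0.008

x → z = min(1, 1 − 0.047 + 0.008) = min(1, 0.961) = 0.961
(x → z) ∨ z = max(0.961, 0.008) = 0.961
~z = 1 − 0.008 = 0.992
~x = 1 − 0.047 = 0.953
~x ∨ z = max(0.953, 0.008) = 0.953
~z ∨ (~x ∨ z) = max(0.992, 0.953) = 0.992
((x → z) ∨ z) ∨ (~z ∨ (~x ∨ z)) = max(0.961, 0.992) = 0.992
~(((x → z) ∨ z) ∨ (~z ∨ (~x ∨ z))) = 1 − 0.992 = 0.008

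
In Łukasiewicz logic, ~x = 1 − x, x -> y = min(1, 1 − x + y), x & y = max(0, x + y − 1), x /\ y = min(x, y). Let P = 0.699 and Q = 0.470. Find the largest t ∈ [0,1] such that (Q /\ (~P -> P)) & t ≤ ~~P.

~P = 1 − 0.699 = 0.301
~P -> P = min(1, 1 − 0.301 + 0.699) = min(1, 1.398) = 1.000
Q /\ (~P -> P) = min(0.470, 1.000) = 0.470
So the left factor is Q /\ (~P -> P) = 0.470.
~~P = 1 − 0.301 = 0.699
So the right-hand bound is ~~P = 0.699.
The residuum of the Łukasiewicz t-norm gives the supremum: min(1, 1 − 0.470 + 0.699).
1 − 0.470 + 0.699 = 1.229, so t = min(1, 1.229) = 1.000.
Check: 0.470 & 1.000 = max(0, 0.470) = 0.470 ≤ 0.699.

1.000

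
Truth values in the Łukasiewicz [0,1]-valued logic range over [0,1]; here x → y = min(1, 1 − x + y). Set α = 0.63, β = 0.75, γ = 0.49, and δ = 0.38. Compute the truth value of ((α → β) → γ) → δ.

0.89

α → β = min(1, 1 − 0.63 + 0.75) = min(1, 1.12) = 1.00
(α → β) → γ = min(1, 1 − 1.00 + 0.49) = min(1, 0.49) = 0.49
((α → β) → γ) → δ = min(1, 1 − 0.49 + 0.38) = min(1, 0.89) = 0.89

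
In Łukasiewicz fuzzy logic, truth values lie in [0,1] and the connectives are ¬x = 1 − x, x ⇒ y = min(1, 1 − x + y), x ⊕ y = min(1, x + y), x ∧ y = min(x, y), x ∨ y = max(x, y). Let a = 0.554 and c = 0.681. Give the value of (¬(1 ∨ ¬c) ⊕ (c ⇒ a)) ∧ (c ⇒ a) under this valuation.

¬c = 1 − 0.681 = 0.319
1 ∨ ¬c = max(1.000, 0.319) = 1.000
¬(1 ∨ ¬c) = 1 − 1.000 = 0.000
c ⇒ a = min(1, 1 − 0.681 + 0.554) = min(1, 0.873) = 0.873
¬(1 ∨ ¬c) ⊕ (c ⇒ a) = min(1, 0.000 + 0.873) = min(1, 0.873) = 0.873
(¬(1 ∨ ¬c) ⊕ (c ⇒ a)) ∧ (c ⇒ a) = min(0.873, 0.873) = 0.873

0.873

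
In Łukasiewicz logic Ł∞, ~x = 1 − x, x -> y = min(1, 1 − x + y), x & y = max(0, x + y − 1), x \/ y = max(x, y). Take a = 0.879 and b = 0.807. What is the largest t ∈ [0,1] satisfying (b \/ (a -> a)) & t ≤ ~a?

a -> a = min(1, 1 − 0.879 + 0.879) = min(1, 1.000) = 1.000
b \/ (a -> a) = max(0.807, 1.000) = 1.000
So the left factor is b \/ (a -> a) = 1.000.
~a = 1 − 0.879 = 0.121
So the right-hand bound is ~a = 0.121.
The residuum of the Łukasiewicz t-norm gives the supremum: min(1, 1 − 1.000 + 0.121).
1 − 1.000 + 0.121 = 0.121, so t = min(1, 0.121) = 0.121.
Check: 1.000 & 0.121 = max(0, 0.121) = 0.121 ≤ 0.121.

0.121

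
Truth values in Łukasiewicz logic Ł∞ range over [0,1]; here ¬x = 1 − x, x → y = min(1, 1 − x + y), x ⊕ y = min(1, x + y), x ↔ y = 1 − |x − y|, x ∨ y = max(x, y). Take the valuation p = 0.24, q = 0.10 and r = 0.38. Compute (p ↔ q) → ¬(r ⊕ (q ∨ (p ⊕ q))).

p ↔ q = 1 − |0.24 − 0.10| = 1 − 0.14 = 0.86
p ⊕ q = min(1, 0.24 + 0.10) = min(1, 0.34) = 0.34
q ∨ (p ⊕ q) = max(0.10, 0.34) = 0.34
r ⊕ (q ∨ (p ⊕ q)) = min(1, 0.38 + 0.34) = min(1, 0.72) = 0.72
¬(r ⊕ (q ∨ (p ⊕ q))) = 1 − 0.72 = 0.28
(p ↔ q) → ¬(r ⊕ (q ∨ (p ⊕ q))) = min(1, 1 − 0.86 + 0.28) = min(1, 0.42) = 0.42

0.42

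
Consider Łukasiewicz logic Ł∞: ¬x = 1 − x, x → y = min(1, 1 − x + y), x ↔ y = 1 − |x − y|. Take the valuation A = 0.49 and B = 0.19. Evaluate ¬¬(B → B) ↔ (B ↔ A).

B → B = min(1, 1 − 0.19 + 0.19) = min(1, 1.00) = 1.00
¬(B → B) = 1 − 1.00 = 0.00
¬¬(B → B) = 1 − 0.00 = 1.00
B ↔ A = 1 − |0.19 − 0.49| = 1 − 0.30 = 0.70
¬¬(B → B) ↔ (B ↔ A) = 1 − |1.00 − 0.70| = 1 − 0.30 = 0.70

0.70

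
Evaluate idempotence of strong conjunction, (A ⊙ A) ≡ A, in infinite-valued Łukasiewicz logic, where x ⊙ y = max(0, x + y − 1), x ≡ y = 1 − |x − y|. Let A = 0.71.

0.71

A ⊙ A = max(0, 0.71 + 0.71 − 1) = max(0, 0.42) = 0.42
(A ⊙ A) ≡ A = 1 − |0.42 − 0.71| = 1 − 0.29 = 0.71
(The value 0.71 < 1 shows this instance is not satisfied; fails in Ł∞ since a ⊗ a = max(0, 2a−1) ≠ a in general.)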